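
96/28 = 24/7 = 3.43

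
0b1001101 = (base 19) 41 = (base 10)77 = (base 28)2l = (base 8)115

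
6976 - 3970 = 3006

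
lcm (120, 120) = 120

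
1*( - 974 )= - 974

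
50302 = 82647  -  32345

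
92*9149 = 841708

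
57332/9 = 57332/9 = 6370.22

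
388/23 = 388/23 = 16.87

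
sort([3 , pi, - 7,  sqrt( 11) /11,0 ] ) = [ - 7, 0, sqrt( 11) /11 , 3,pi]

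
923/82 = 923/82 = 11.26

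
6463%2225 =2013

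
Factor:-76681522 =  - 2^1*38340761^1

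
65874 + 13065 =78939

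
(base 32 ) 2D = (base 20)3h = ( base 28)2L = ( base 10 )77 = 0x4d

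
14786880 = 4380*3376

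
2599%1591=1008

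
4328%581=261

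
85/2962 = 85/2962 = 0.03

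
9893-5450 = 4443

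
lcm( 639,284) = 2556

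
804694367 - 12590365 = 792104002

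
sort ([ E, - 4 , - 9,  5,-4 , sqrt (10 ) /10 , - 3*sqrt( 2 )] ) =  [ - 9,  -  3 * sqrt(2), - 4, - 4,sqrt ( 10)/10, E , 5] 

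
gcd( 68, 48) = 4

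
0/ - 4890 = 0/1 = - 0.00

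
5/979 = 5/979 =0.01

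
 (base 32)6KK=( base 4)1222110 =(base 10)6804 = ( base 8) 15224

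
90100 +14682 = 104782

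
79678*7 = 557746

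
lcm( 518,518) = 518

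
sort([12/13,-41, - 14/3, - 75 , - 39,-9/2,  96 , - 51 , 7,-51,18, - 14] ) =[ - 75,-51,-51 ,-41, - 39, - 14, - 14/3,-9/2,12/13, 7 , 18,96 ]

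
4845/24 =201 + 7/8 = 201.88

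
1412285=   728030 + 684255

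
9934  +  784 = 10718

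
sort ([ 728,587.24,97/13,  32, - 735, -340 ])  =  [ - 735,-340, 97/13, 32 , 587.24, 728]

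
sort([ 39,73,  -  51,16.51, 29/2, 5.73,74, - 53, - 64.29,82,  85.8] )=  [-64.29, - 53, - 51,5.73, 29/2,16.51,39,  73,74,82, 85.8]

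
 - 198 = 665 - 863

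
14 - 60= - 46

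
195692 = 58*3374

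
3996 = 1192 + 2804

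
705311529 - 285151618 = 420159911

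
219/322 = 219/322 = 0.68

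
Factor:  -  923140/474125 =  - 2^2*5^( - 2)*101^1*457^1*3793^ ( - 1 )  =  - 184628/94825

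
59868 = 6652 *9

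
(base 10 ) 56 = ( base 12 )48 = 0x38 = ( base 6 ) 132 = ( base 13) 44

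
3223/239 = 3223/239 = 13.49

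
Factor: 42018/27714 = 47/31 = 31^ ( - 1 )*47^1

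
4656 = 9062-4406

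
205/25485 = 41/5097 = 0.01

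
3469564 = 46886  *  74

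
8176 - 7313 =863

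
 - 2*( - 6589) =13178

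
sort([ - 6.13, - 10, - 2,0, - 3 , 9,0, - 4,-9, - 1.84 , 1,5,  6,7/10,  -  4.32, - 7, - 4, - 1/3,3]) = [ - 10, - 9, - 7, - 6.13, - 4.32, - 4,-4, - 3 , - 2, - 1.84, - 1/3 , 0 , 0, 7/10, 1,3,5,6,9] 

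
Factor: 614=2^1*307^1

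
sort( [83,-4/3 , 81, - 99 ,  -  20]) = [ - 99, - 20, - 4/3,81, 83 ] 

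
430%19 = 12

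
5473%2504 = 465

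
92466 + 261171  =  353637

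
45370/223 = 203 + 101/223 = 203.45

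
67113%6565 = 1463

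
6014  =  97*62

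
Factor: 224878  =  2^1*229^1*491^1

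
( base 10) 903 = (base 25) 1B3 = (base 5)12103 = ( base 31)T4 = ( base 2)1110000111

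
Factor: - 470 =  - 2^1*5^1*47^1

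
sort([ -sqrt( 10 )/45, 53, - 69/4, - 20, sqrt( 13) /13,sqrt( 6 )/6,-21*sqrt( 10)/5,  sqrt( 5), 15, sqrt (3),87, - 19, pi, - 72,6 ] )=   [ - 72, - 20,  -  19, - 69/4, - 21*sqrt(10)/5, - sqrt( 10)/45, sqrt( 13 )/13,sqrt( 6)/6,sqrt (3),  sqrt( 5),pi, 6, 15 , 53,87 ]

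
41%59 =41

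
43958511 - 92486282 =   -  48527771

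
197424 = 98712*2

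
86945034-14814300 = 72130734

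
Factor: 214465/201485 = 683^(  -  1 )*727^1= 727/683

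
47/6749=47/6749  =  0.01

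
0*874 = 0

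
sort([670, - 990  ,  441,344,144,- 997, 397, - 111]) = [ - 997, - 990, - 111, 144, 344, 397,441,670 ] 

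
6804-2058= 4746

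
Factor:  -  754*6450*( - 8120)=2^5*3^1*5^3*7^1 * 13^1*29^2*43^1=39489996000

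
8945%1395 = 575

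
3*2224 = 6672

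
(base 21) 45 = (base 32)2P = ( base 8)131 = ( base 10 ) 89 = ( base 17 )54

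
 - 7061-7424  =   - 14485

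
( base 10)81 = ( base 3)10000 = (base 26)33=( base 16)51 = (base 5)311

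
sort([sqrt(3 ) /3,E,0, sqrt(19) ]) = [0, sqrt( 3 ) /3, E, sqrt(19)]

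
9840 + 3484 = 13324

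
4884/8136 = 407/678 = 0.60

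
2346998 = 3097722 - 750724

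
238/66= 3 + 20/33 = 3.61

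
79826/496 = 39913/248 = 160.94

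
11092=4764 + 6328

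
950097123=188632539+761464584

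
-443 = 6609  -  7052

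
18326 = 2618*7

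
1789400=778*2300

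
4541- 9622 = -5081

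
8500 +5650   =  14150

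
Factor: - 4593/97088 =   -  2^( - 6 )*3^1*37^(-1) *41^(- 1)*1531^1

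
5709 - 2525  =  3184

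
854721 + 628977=1483698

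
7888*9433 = 74407504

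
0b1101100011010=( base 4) 1230122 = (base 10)6938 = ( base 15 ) 20c8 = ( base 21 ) ff8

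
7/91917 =1/13131 = 0.00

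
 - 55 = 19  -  74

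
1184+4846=6030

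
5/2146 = 5/2146 = 0.00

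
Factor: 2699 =2699^1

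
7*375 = 2625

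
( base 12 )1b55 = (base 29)40D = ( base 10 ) 3377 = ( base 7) 12563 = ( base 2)110100110001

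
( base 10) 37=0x25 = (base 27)1A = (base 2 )100101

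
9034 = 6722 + 2312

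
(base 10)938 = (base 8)1652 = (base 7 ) 2510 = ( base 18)2g2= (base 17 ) 343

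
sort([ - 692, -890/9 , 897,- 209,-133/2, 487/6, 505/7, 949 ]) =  [-692,-209,-890/9,-133/2, 505/7 , 487/6,897, 949] 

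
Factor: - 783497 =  - 11^1 * 13^1*5479^1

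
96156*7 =673092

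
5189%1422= 923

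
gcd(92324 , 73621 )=1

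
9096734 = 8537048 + 559686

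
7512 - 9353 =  - 1841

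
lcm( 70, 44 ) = 1540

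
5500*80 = 440000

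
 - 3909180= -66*59230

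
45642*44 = 2008248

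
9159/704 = 13 + 7/704 = 13.01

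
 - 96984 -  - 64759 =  - 32225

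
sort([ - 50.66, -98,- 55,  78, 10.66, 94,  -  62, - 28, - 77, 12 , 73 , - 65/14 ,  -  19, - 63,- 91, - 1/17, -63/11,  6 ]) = [  -  98, - 91, - 77, - 63, - 62,  -  55, - 50.66, - 28,  -  19, - 63/11, -65/14 ,-1/17,6, 10.66,12, 73, 78, 94 ]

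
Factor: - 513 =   -  3^3 * 19^1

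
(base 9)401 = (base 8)505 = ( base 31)af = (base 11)276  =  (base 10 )325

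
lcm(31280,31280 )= 31280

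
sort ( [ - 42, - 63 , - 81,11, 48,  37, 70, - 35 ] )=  [-81, - 63, - 42, - 35,11,  37, 48,70 ] 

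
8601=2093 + 6508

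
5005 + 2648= 7653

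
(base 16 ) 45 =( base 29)2B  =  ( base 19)3c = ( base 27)2F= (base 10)69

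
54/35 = 1 + 19/35 = 1.54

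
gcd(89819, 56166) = 1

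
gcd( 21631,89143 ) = 97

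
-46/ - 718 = 23/359 = 0.06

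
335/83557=335/83557 = 0.00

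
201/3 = 67 = 67.00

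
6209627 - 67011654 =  - 60802027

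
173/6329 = 173/6329 = 0.03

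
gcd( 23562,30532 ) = 34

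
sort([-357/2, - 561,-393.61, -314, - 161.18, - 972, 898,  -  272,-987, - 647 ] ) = [ - 987, - 972, - 647,  -  561, - 393.61, - 314, - 272, - 357/2 , - 161.18, 898]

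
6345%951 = 639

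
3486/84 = 41 + 1/2 = 41.50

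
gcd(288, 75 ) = 3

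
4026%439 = 75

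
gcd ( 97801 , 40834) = 17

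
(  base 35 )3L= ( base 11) 105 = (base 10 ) 126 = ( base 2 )1111110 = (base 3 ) 11200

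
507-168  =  339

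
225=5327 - 5102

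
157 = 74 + 83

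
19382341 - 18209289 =1173052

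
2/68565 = 2/68565 = 0.00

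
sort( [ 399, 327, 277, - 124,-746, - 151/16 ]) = [-746 ,-124,-151/16 , 277, 327,399 ]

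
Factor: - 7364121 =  - 3^1* 991^1*2477^1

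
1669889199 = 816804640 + 853084559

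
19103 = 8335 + 10768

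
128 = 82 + 46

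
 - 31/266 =- 1+235/266  =  - 0.12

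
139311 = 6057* 23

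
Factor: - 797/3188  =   - 2^(  -  2) = - 1/4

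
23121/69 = 7707/23=335.09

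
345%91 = 72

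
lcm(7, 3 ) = 21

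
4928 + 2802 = 7730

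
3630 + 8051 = 11681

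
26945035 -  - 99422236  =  126367271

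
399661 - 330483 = 69178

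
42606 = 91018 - 48412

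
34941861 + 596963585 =631905446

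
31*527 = 16337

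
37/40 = 37/40 = 0.93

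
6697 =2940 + 3757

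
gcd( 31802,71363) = 1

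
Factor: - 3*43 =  - 129  =  - 3^1*43^1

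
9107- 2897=6210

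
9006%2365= 1911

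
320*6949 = 2223680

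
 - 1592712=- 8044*198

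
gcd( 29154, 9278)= 2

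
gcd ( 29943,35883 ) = 27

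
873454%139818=34546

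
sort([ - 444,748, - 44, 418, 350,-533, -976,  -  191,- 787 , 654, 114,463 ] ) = [  -  976, - 787,  -  533, - 444,-191,- 44, 114, 350, 418, 463, 654, 748]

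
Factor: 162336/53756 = 456/151 = 2^3*3^1*19^1*151^( - 1 )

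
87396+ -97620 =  - 10224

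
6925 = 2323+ 4602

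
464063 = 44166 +419897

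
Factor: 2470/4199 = 2^1*5^1  *  17^( - 1) = 10/17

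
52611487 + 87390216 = 140001703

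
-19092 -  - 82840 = 63748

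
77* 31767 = 2446059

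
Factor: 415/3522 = 2^(-1)*3^( - 1)*5^1 * 83^1*587^( - 1)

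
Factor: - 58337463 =-3^1*83^1 * 234287^1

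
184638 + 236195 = 420833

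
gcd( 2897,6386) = 1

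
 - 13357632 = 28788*( - 464) 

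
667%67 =64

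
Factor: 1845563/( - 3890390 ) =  - 2^( - 1) * 5^( -1 )*7^( - 1)*149^( - 1 ) * 373^ ( - 1)*1845563^1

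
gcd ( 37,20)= 1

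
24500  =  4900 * 5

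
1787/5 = 1787/5 =357.40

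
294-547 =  - 253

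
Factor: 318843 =3^3*7^2*241^1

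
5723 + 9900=15623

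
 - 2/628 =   -  1/314 = - 0.00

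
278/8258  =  139/4129 = 0.03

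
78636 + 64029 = 142665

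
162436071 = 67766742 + 94669329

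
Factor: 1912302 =2^1*3^3 * 7^1*5059^1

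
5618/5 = 5618/5 = 1123.60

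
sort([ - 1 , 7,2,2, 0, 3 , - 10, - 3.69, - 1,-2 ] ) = [-10, - 3.69, - 2 ,-1, - 1,0,2, 2,3,  7]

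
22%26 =22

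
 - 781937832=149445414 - 931383246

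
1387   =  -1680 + 3067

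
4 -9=-5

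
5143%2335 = 473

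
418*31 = 12958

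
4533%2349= 2184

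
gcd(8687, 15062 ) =17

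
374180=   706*530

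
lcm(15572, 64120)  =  1090040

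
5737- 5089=648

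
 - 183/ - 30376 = 183/30376 = 0.01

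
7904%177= 116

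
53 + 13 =66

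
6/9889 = 6/9889 = 0.00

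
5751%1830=261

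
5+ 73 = 78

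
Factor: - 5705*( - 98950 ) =564509750 = 2^1*5^3*7^1*163^1*1979^1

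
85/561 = 5/33= 0.15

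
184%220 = 184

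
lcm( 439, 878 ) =878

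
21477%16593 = 4884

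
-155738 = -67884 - 87854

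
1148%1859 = 1148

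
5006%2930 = 2076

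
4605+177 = 4782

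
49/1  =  49  =  49.00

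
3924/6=654 = 654.00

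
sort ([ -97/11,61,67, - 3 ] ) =[  -  97/11, - 3,61, 67]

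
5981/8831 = 5981/8831 = 0.68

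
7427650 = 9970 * 745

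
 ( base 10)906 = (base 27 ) 16F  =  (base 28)14A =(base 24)1di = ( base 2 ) 1110001010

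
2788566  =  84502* 33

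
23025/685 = 33 +84/137 = 33.61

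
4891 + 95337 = 100228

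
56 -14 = 42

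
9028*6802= 61408456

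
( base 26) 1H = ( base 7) 61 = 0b101011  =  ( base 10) 43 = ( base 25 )1I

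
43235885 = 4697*9205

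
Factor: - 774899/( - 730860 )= 2^( - 2 )*3^ ( - 1 ) *5^( - 1 )*13^ (-1 ) * 827^1= 827/780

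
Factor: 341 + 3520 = 3^3*11^1*13^1 = 3861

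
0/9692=0= 0.00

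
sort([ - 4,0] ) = [ - 4, 0]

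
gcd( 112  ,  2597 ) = 7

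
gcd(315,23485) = 35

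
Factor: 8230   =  2^1*5^1*823^1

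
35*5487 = 192045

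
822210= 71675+750535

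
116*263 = 30508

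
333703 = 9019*37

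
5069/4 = 1267 + 1/4 = 1267.25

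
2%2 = 0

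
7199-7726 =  - 527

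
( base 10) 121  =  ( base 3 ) 11111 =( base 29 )45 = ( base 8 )171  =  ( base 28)49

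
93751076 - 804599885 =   -  710848809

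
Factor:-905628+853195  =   - 52433 = - 52433^1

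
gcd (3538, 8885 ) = 1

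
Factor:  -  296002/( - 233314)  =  148001/116657=7^1*21143^1*116657^(- 1)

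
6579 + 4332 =10911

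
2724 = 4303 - 1579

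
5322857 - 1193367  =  4129490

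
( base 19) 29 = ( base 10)47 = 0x2f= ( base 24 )1N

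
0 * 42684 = 0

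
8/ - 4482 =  - 1+2237/2241 = - 0.00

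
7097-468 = 6629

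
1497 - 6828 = - 5331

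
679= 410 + 269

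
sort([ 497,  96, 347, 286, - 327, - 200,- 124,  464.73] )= [ - 327,  -  200, -124,96,  286, 347 , 464.73, 497]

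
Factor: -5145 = -3^1*5^1 * 7^3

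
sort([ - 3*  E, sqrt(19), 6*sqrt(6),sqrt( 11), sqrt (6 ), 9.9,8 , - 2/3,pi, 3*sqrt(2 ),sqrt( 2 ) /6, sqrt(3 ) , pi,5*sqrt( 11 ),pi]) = [  -  3*E, - 2/3,sqrt(2 ) /6, sqrt(3),sqrt( 6),pi, pi,  pi,sqrt(11 ),3*sqrt( 2 ),sqrt(19 ),8,9.9  ,  6*sqrt( 6 ),5*sqrt( 11 ) ] 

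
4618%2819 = 1799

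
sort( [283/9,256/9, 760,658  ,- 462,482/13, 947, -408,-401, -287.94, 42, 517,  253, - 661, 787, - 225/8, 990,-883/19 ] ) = [ - 661,  -  462, - 408, - 401, - 287.94, - 883/19, - 225/8, 256/9, 283/9,482/13, 42, 253,517,658, 760,787 , 947,990]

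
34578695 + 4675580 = 39254275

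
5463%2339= 785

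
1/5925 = 1/5925  =  0.00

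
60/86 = 30/43 = 0.70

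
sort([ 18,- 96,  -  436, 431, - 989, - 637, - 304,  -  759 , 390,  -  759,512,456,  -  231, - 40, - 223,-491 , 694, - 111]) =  [ - 989,  -  759, - 759, - 637, - 491,-436, - 304,  -  231,  -  223, - 111,- 96, - 40, 18,390,431, 456 , 512,694] 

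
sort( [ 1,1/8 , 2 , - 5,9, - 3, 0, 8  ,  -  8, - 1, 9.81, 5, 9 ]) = [ - 8 , - 5, - 3, - 1, 0, 1/8,1, 2, 5, 8, 9, 9,9.81 ]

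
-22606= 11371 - 33977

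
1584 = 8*198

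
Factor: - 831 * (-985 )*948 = 2^2*3^2*5^1 * 79^1 * 197^1*277^1 = 775971180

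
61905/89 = 695 + 50/89=695.56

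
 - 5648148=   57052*(-99 )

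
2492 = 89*28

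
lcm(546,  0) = 0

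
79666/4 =39833/2 = 19916.50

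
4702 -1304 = 3398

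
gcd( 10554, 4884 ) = 6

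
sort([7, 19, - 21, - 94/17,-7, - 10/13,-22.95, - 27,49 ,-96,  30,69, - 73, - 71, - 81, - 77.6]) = [ - 96, - 81, - 77.6,-73, - 71 , - 27,-22.95 ,-21, - 7, - 94/17,-10/13,7, 19,30, 49,  69 ]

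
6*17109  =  102654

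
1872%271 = 246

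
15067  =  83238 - 68171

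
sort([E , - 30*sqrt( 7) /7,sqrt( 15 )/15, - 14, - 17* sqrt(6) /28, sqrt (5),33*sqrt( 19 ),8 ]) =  [ - 14,  -  30*sqrt( 7 )/7,  -  17*sqrt( 6 ) /28, sqrt( 15) /15, sqrt( 5), E,8, 33*sqrt( 19) ] 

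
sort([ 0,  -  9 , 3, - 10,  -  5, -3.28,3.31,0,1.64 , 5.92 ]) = [ - 10, - 9,-5, - 3.28 , 0, 0,1.64, 3, 3.31 , 5.92]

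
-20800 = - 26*800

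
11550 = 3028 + 8522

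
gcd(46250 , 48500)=250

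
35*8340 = 291900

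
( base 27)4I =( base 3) 11200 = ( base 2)1111110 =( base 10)126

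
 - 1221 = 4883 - 6104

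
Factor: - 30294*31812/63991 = - 963712728/63991 = -2^3*3^5*11^2*17^1 * 89^( - 1)*241^1*719^(-1 ) 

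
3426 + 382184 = 385610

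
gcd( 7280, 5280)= 80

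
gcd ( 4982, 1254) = 2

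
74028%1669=592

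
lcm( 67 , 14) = 938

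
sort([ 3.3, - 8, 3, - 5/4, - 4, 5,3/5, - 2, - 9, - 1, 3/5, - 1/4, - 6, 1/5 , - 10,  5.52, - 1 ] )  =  [ - 10, - 9, - 8, - 6, - 4, - 2, - 5/4, - 1, -1, - 1/4,1/5,3/5,3/5,3,  3.3,5,5.52 ]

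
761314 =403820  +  357494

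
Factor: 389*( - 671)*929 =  - 242486651 = -  11^1*61^1*389^1*929^1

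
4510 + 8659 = 13169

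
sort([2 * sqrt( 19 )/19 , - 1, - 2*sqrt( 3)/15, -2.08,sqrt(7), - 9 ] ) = [ - 9,-2.08, - 1 , - 2 *sqrt( 3 )/15,2 * sqrt( 19 )/19 , sqrt( 7)]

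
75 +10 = 85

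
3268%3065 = 203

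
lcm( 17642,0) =0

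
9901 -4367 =5534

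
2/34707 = 2/34707= 0.00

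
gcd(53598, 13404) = 6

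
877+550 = 1427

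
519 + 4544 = 5063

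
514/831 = 514/831= 0.62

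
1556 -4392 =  - 2836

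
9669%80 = 69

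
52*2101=109252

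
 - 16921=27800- 44721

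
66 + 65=131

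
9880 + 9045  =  18925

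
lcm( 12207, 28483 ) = 85449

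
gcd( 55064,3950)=2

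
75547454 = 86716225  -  11168771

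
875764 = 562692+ 313072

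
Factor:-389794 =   -  2^1*31^1 * 6287^1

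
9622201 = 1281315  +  8340886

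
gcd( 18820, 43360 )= 20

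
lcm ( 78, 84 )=1092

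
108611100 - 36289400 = 72321700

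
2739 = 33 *83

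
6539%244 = 195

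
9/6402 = 3/2134 = 0.00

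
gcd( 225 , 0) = 225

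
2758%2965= 2758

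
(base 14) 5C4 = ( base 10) 1152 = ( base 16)480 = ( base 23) 242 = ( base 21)2CI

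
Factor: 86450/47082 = 325/177 = 3^(- 1)*5^2*13^1*59^(-1 ) 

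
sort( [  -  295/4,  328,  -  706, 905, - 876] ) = [ -876,-706,  -  295/4,328,  905]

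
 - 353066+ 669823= 316757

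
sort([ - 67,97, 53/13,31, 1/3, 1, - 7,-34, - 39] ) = [-67,- 39,-34, - 7 , 1/3, 1, 53/13, 31,97 ]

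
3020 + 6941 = 9961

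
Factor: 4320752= 2^4*19^1 * 61^1 * 233^1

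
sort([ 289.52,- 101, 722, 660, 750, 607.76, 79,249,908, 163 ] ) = [ - 101, 79,163 , 249, 289.52, 607.76, 660,722, 750, 908]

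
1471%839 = 632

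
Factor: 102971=11^2*23^1*37^1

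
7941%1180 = 861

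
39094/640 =61 + 27/320=61.08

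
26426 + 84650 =111076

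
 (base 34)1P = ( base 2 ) 111011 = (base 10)59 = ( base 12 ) 4B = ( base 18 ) 35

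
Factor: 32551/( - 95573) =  - 31^ ( - 1)  *43^1*757^1*3083^( - 1)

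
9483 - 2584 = 6899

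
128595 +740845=869440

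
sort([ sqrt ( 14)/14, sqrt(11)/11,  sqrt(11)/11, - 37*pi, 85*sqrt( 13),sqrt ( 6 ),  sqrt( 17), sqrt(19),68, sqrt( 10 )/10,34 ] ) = [ - 37* pi,sqrt( 14) /14,sqrt( 11) /11  ,  sqrt( 11 )/11 , sqrt( 10)/10 , sqrt(6),  sqrt( 17), sqrt(19),34,68 , 85*sqrt( 13)]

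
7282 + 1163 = 8445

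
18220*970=17673400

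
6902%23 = 2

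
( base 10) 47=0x2F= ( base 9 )52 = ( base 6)115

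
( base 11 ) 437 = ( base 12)378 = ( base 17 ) 1DE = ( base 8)1014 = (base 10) 524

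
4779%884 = 359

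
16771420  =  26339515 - 9568095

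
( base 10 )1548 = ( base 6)11100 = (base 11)1188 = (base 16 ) 60c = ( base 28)1R8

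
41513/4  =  41513/4 = 10378.25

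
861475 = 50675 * 17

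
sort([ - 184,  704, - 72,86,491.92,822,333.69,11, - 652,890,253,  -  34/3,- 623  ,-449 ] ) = [  -  652, - 623, - 449, - 184, - 72, - 34/3, 11,86, 253,333.69, 491.92, 704,822,890]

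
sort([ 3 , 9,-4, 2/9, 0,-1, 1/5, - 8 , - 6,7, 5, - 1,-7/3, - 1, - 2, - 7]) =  [ - 8, - 7 , - 6,  -  4 , - 7/3, - 2, -1,-1,-1,0,1/5, 2/9, 3, 5, 7, 9 ]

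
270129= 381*709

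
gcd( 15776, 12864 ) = 32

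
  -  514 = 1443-1957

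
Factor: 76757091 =3^1*17^1*53^1*73^1*389^1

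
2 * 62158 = 124316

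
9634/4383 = 9634/4383  =  2.20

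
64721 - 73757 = - 9036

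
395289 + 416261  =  811550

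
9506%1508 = 458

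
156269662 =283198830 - 126929168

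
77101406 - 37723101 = 39378305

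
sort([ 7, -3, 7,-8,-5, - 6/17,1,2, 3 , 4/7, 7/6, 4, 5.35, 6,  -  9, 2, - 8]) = [ - 9, - 8,- 8, - 5, - 3, - 6/17, 4/7,1, 7/6, 2,2, 3, 4, 5.35, 6,  7, 7]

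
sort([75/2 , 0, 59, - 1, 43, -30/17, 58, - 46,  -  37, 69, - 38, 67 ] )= [-46, - 38, - 37,-30/17  , - 1,0,75/2,  43 , 58, 59, 67,69 ] 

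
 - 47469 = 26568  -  74037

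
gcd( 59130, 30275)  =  5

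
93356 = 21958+71398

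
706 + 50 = 756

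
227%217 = 10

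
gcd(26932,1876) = 4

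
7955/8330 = 1591/1666 = 0.95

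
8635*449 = 3877115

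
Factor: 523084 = 2^2*251^1*521^1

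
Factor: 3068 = 2^2 * 13^1*59^1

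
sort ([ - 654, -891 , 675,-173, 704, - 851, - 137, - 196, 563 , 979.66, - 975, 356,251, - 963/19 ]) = [ - 975, - 891,-851, - 654, - 196, - 173, - 137, - 963/19,  251, 356, 563,675, 704,979.66]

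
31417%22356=9061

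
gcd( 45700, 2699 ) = 1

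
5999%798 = 413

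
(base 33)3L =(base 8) 170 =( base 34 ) 3i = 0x78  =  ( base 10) 120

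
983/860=1  +  123/860=1.14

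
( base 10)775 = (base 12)547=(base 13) 478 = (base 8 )1407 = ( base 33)ng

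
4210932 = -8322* (- 506 )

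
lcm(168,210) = 840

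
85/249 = 85/249 = 0.34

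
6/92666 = 3/46333 = 0.00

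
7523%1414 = 453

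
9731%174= 161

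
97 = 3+94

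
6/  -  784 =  - 3/392 = -0.01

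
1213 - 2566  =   - 1353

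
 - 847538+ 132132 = - 715406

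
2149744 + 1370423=3520167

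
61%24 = 13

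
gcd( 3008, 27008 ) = 64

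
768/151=5 + 13/151 = 5.09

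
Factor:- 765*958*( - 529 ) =2^1*3^2 *5^1*17^1 *23^2*479^1  =  387688230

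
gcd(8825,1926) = 1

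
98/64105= 98/64105 = 0.00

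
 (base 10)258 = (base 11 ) 215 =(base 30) 8i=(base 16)102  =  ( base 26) 9o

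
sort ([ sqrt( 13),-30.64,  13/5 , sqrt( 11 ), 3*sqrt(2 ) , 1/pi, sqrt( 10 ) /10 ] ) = [ - 30.64,sqrt(10 ) /10,  1/pi,13/5,sqrt( 11 ),sqrt( 13 ),3*sqrt( 2 )] 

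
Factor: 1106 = 2^1*7^1*79^1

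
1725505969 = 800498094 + 925007875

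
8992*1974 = 17750208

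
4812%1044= 636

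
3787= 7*541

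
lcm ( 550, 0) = 0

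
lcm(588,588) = 588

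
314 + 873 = 1187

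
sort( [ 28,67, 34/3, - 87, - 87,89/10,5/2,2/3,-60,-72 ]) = [ - 87, - 87, - 72, - 60, 2/3, 5/2,  89/10, 34/3, 28, 67]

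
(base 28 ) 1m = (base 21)28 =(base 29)1L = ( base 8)62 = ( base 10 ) 50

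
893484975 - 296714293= 596770682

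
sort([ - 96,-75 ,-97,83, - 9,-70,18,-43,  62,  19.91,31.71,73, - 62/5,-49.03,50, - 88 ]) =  [-97, - 96, - 88,-75,  -  70,-49.03, -43, - 62/5, - 9, 18, 19.91, 31.71 , 50, 62, 73,83 ]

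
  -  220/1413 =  - 1 + 1193/1413 = - 0.16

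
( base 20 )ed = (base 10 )293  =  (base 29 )A3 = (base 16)125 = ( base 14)16D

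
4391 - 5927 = -1536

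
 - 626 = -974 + 348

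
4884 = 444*11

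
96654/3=32218 = 32218.00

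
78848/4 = 19712= 19712.00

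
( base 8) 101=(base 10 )65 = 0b1000001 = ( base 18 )3B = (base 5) 230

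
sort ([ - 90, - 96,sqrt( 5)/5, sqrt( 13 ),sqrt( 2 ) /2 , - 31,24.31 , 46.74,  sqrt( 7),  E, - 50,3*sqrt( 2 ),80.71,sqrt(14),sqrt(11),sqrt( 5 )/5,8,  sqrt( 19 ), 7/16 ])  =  [ - 96 , - 90, - 50, - 31,7/16, sqrt( 5 )/5,sqrt( 5)/5, sqrt( 2 )/2,sqrt( 7),E,sqrt( 11),sqrt(13),sqrt( 14) , 3 * sqrt ( 2),  sqrt(19 ),8, 24.31, 46.74, 80.71] 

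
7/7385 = 1/1055=0.00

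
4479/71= 4479/71 =63.08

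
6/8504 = 3/4252 =0.00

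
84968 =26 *3268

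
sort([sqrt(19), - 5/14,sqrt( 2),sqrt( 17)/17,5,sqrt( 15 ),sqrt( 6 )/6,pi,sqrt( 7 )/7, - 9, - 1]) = [ - 9, - 1, - 5/14,sqrt(17)/17,sqrt(7 )/7,sqrt (6)/6,sqrt(2),pi,sqrt(15),sqrt( 19), 5]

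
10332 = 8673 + 1659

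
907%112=11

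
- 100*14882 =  - 1488200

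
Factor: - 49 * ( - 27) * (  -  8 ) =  - 2^3 * 3^3*7^2=- 10584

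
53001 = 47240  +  5761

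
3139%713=287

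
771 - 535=236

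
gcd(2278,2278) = 2278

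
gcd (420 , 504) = 84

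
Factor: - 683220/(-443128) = 2^(  -  1 ) * 3^1*5^1*7^( - 1 ) *41^( - 1)*59^1=885/574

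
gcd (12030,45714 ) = 2406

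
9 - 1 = 8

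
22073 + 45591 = 67664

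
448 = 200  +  248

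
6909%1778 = 1575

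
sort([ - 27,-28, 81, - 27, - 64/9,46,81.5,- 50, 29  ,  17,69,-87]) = [ - 87, - 50 , - 28,  -  27, -27, - 64/9,17,29,46,69,81, 81.5]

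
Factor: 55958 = 2^1 * 7^2*571^1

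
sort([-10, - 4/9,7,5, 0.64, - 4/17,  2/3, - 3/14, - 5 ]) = [ - 10, - 5, - 4/9, - 4/17, - 3/14, 0.64, 2/3, 5 , 7 ] 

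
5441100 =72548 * 75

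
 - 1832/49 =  - 1832/49 = - 37.39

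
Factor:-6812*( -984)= 6703008  =  2^5*3^1*13^1 * 41^1*131^1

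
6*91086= 546516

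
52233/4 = 13058 + 1/4 = 13058.25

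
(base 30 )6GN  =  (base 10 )5903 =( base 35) 4SN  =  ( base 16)170F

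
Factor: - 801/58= - 2^ ( - 1)*3^2*29^( -1) * 89^1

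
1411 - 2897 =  -1486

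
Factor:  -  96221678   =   - 2^1*7^1*229^1*30013^1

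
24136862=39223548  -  15086686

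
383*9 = 3447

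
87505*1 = 87505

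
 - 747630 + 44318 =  - 703312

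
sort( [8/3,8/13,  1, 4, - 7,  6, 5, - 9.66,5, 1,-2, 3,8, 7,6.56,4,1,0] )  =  [ - 9.66, - 7, - 2,0,8/13,1,  1, 1, 8/3,  3 , 4,  4, 5,5, 6,6.56,7,8]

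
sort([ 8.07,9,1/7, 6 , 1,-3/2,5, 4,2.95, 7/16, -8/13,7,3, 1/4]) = [ - 3/2, - 8/13, 1/7, 1/4,7/16,1,2.95, 3,4, 5,6,7 , 8.07,9 ] 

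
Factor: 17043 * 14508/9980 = 61814961/2495 = 3^3*5^(-1)*13^2*19^1 * 23^1*31^1*499^( - 1) 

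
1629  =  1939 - 310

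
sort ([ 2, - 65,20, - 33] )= [ - 65,-33,2 , 20] 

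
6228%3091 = 46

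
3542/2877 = 1  +  95/411 = 1.23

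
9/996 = 3/332 = 0.01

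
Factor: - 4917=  - 3^1*11^1*149^1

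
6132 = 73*84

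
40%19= 2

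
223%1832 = 223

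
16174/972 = 16+311/486 = 16.64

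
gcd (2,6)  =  2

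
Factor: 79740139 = 8861^1 * 8999^1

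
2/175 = 2/175 = 0.01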